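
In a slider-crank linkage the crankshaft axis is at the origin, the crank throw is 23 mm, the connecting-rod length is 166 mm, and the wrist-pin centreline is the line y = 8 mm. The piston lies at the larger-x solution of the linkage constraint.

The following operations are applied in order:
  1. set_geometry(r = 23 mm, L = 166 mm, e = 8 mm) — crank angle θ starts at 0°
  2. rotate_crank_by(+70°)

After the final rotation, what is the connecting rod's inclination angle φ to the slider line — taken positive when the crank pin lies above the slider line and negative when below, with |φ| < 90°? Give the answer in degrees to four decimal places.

4.7039

set_geometry: r = 23 mm, L = 166 mm, e = 8 mm; θ ← 0°
rotate_crank_by(+70°): θ ← 0° +70° = 70°
crank pin P = (r cos θ, r sin θ) = (7.866463, 21.612930)
h = r sin θ − e = 21.612930 − 8 = 13.612930
sin φ = h / L = 13.612930 / 166 = 0.08200560
φ = arcsin(0.08200560) = 4.703857°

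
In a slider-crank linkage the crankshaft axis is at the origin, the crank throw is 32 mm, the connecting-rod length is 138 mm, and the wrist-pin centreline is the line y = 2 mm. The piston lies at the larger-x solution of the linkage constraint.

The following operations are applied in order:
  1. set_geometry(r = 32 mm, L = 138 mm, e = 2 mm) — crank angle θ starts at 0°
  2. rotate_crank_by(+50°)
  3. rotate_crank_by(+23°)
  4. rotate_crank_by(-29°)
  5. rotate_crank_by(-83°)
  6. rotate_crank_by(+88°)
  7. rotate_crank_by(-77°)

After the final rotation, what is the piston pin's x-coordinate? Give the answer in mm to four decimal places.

165.2004

set_geometry: r = 32 mm, L = 138 mm, e = 2 mm; θ ← 0°
rotate_crank_by(+50°): θ ← 0° +50° = 50°
rotate_crank_by(+23°): θ ← 50° +23° = 73°
rotate_crank_by(-29°): θ ← 73° -29° = 44°
rotate_crank_by(-83°): θ ← 44° -83° = -39°
rotate_crank_by(+88°): θ ← -39° +88° = 49°
rotate_crank_by(-77°): θ ← 49° -77° = -28°
crank pin P = (r cos θ, r sin θ) = (28.254323, -15.023090)
h = r sin θ − e = -15.023090 − 2 = -17.023090
x = r cos θ + √(L² − h²) = 28.254323 + √(19044.0 − 289.7856) = 28.254323 + 136.946027 = 165.200350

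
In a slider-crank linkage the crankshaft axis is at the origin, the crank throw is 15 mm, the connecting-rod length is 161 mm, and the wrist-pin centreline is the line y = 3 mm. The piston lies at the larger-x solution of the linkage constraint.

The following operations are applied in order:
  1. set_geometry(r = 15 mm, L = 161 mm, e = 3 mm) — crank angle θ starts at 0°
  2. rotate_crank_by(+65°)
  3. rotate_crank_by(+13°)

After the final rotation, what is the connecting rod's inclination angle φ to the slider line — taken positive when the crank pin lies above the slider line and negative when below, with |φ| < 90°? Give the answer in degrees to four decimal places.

4.1575

set_geometry: r = 15 mm, L = 161 mm, e = 3 mm; θ ← 0°
rotate_crank_by(+65°): θ ← 0° +65° = 65°
rotate_crank_by(+13°): θ ← 65° +13° = 78°
crank pin P = (r cos θ, r sin θ) = (3.118675, 14.672214)
h = r sin θ − e = 14.672214 − 3 = 11.672214
sin φ = h / L = 11.672214 / 161 = 0.07249822
φ = arcsin(0.07249822) = 4.157490°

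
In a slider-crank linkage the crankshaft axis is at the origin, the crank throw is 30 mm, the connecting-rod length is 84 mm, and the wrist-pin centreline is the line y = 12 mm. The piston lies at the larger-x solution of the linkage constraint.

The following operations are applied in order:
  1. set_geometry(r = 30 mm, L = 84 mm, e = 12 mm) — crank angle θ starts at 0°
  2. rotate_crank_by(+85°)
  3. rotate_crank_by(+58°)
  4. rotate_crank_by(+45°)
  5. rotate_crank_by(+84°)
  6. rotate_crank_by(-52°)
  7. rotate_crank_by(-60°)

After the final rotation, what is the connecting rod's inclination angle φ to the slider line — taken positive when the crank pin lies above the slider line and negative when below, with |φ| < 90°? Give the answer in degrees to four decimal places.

-1.1865

set_geometry: r = 30 mm, L = 84 mm, e = 12 mm; θ ← 0°
rotate_crank_by(+85°): θ ← 0° +85° = 85°
rotate_crank_by(+58°): θ ← 85° +58° = 143°
rotate_crank_by(+45°): θ ← 143° +45° = 188°
rotate_crank_by(+84°): θ ← 188° +84° = 272°
rotate_crank_by(-52°): θ ← 272° -52° = 220°
rotate_crank_by(-60°): θ ← 220° -60° = 160°
crank pin P = (r cos θ, r sin θ) = (-28.190779, 10.260604)
h = r sin θ − e = 10.260604 − 12 = -1.739396
sin φ = h / L = -1.739396 / 84 = -0.02070709
φ = arcsin(-0.02070709) = -1.186514°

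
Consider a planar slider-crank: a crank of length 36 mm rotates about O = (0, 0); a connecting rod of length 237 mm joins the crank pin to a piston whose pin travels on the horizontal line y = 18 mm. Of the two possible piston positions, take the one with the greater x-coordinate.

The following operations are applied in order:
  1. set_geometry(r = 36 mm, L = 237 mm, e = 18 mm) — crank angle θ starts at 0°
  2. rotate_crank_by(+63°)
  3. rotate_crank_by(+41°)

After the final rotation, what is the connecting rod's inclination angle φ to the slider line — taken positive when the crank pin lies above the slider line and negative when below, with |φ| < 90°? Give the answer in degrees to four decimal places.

4.0965

set_geometry: r = 36 mm, L = 237 mm, e = 18 mm; θ ← 0°
rotate_crank_by(+63°): θ ← 0° +63° = 63°
rotate_crank_by(+41°): θ ← 63° +41° = 104°
crank pin P = (r cos θ, r sin θ) = (-8.709188, 34.930646)
h = r sin θ − e = 34.930646 − 18 = 16.930646
sin φ = h / L = 16.930646 / 237 = 0.07143733
φ = arcsin(0.07143733) = 4.096547°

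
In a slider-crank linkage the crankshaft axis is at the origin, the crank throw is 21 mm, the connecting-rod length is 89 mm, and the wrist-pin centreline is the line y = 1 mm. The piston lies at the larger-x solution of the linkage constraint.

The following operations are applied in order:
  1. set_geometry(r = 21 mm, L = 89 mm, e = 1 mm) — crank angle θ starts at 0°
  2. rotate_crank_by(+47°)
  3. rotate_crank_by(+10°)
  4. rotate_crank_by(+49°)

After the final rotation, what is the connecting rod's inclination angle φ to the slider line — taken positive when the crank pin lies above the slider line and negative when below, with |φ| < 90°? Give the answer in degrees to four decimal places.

12.4495

set_geometry: r = 21 mm, L = 89 mm, e = 1 mm; θ ← 0°
rotate_crank_by(+47°): θ ← 0° +47° = 47°
rotate_crank_by(+10°): θ ← 47° +10° = 57°
rotate_crank_by(+49°): θ ← 57° +49° = 106°
crank pin P = (r cos θ, r sin θ) = (-5.788384, 20.186496)
h = r sin θ − e = 20.186496 − 1 = 19.186496
sin φ = h / L = 19.186496 / 89 = 0.21557860
φ = arcsin(0.21557860) = 12.449475°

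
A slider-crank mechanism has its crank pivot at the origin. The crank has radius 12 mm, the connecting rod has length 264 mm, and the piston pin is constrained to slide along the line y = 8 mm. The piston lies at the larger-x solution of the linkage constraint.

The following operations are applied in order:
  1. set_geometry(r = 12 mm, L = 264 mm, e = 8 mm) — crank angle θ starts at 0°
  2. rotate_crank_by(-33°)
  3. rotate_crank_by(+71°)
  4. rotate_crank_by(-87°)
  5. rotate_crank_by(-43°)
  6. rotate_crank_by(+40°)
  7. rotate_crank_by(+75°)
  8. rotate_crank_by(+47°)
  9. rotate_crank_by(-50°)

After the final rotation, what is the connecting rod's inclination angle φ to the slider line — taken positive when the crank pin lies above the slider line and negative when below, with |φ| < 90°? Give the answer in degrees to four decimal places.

-0.8455

set_geometry: r = 12 mm, L = 264 mm, e = 8 mm; θ ← 0°
rotate_crank_by(-33°): θ ← 0° -33° = -33°
rotate_crank_by(+71°): θ ← -33° +71° = 38°
rotate_crank_by(-87°): θ ← 38° -87° = -49°
rotate_crank_by(-43°): θ ← -49° -43° = -92°
rotate_crank_by(+40°): θ ← -92° +40° = -52°
rotate_crank_by(+75°): θ ← -52° +75° = 23°
rotate_crank_by(+47°): θ ← 23° +47° = 70°
rotate_crank_by(-50°): θ ← 70° -50° = 20°
crank pin P = (r cos θ, r sin θ) = (11.276311, 4.104242)
h = r sin θ − e = 4.104242 − 8 = -3.895758
sin φ = h / L = -3.895758 / 264 = -0.01475666
φ = arcsin(-0.01475666) = -0.845525°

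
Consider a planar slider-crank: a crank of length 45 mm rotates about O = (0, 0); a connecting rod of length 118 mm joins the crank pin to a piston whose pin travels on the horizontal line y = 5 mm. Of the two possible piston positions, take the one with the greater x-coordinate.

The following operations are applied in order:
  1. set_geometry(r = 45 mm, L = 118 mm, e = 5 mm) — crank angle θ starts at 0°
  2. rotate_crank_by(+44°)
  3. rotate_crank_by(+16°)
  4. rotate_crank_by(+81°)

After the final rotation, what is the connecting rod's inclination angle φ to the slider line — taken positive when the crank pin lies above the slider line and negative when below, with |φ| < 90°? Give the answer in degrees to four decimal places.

11.3979

set_geometry: r = 45 mm, L = 118 mm, e = 5 mm; θ ← 0°
rotate_crank_by(+44°): θ ← 0° +44° = 44°
rotate_crank_by(+16°): θ ← 44° +16° = 60°
rotate_crank_by(+81°): θ ← 60° +81° = 141°
crank pin P = (r cos θ, r sin θ) = (-34.971568, 28.319418)
h = r sin θ − e = 28.319418 − 5 = 23.319418
sin φ = h / L = 23.319418 / 118 = 0.19762218
φ = arcsin(0.19762218) = 11.397945°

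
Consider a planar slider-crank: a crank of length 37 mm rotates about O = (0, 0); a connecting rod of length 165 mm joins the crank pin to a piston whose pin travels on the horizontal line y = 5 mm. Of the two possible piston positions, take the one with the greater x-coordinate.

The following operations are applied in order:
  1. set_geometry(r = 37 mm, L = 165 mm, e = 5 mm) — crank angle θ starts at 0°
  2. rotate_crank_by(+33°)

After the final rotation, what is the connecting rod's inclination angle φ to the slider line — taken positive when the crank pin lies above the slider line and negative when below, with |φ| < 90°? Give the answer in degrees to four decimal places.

5.2688

set_geometry: r = 37 mm, L = 165 mm, e = 5 mm; θ ← 0°
rotate_crank_by(+33°): θ ← 0° +33° = 33°
crank pin P = (r cos θ, r sin θ) = (31.030811, 20.151644)
h = r sin θ − e = 20.151644 − 5 = 15.151644
sin φ = h / L = 15.151644 / 165 = 0.09182815
φ = arcsin(0.09182815) = 5.268788°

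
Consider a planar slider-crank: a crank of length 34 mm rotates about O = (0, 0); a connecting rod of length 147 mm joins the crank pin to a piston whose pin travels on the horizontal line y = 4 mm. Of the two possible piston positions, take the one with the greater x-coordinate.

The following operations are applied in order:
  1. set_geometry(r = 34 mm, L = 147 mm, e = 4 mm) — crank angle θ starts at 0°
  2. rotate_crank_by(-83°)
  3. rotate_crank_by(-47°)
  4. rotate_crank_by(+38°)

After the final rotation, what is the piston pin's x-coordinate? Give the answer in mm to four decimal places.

140.8225

set_geometry: r = 34 mm, L = 147 mm, e = 4 mm; θ ← 0°
rotate_crank_by(-83°): θ ← 0° -83° = -83°
rotate_crank_by(-47°): θ ← -83° -47° = -130°
rotate_crank_by(+38°): θ ← -130° +38° = -92°
crank pin P = (r cos θ, r sin θ) = (-1.186583, -33.979288)
h = r sin θ − e = -33.979288 − 4 = -37.979288
x = r cos θ + √(L² − h²) = -1.186583 + √(21609.0 − 1442.4263) = -1.186583 + 142.009062 = 140.822479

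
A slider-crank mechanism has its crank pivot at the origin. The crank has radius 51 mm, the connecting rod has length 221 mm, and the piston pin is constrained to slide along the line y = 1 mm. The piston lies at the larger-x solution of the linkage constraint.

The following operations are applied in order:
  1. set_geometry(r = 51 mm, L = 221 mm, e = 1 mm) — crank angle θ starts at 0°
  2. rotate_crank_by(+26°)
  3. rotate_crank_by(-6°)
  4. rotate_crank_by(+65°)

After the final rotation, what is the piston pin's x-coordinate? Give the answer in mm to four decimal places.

219.7595

set_geometry: r = 51 mm, L = 221 mm, e = 1 mm; θ ← 0°
rotate_crank_by(+26°): θ ← 0° +26° = 26°
rotate_crank_by(-6°): θ ← 26° -6° = 20°
rotate_crank_by(+65°): θ ← 20° +65° = 85°
crank pin P = (r cos θ, r sin θ) = (4.444943, 50.805930)
h = r sin θ − e = 50.805930 − 1 = 49.805930
x = r cos θ + √(L² − h²) = 4.444943 + √(48841.0 − 2480.6306) = 4.444943 + 215.314582 = 219.759525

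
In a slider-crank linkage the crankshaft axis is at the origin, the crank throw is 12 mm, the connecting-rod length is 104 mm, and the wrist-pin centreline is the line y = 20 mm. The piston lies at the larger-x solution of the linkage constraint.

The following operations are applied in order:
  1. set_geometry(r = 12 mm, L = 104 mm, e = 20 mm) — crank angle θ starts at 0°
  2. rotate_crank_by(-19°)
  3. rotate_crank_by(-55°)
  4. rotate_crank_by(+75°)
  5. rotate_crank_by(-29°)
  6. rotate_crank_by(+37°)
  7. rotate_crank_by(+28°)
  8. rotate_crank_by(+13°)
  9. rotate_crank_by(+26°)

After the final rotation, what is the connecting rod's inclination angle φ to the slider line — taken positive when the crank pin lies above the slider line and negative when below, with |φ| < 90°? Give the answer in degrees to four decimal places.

-4.6087

set_geometry: r = 12 mm, L = 104 mm, e = 20 mm; θ ← 0°
rotate_crank_by(-19°): θ ← 0° -19° = -19°
rotate_crank_by(-55°): θ ← -19° -55° = -74°
rotate_crank_by(+75°): θ ← -74° +75° = 1°
rotate_crank_by(-29°): θ ← 1° -29° = -28°
rotate_crank_by(+37°): θ ← -28° +37° = 9°
rotate_crank_by(+28°): θ ← 9° +28° = 37°
rotate_crank_by(+13°): θ ← 37° +13° = 50°
rotate_crank_by(+26°): θ ← 50° +26° = 76°
crank pin P = (r cos θ, r sin θ) = (2.903063, 11.643549)
h = r sin θ − e = 11.643549 − 20 = -8.356451
sin φ = h / L = -8.356451 / 104 = -0.08035049
φ = arcsin(-0.08035049) = -4.608712°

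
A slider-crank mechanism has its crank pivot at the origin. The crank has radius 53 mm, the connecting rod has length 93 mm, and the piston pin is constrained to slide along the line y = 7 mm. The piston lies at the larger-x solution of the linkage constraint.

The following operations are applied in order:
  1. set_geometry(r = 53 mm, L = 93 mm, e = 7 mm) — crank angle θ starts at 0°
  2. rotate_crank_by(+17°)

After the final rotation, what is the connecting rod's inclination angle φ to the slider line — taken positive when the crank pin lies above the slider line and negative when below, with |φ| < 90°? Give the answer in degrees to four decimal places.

set_geometry: r = 53 mm, L = 93 mm, e = 7 mm; θ ← 0°
rotate_crank_by(+17°): θ ← 0° +17° = 17°
crank pin P = (r cos θ, r sin θ) = (50.684152, 15.495700)
h = r sin θ − e = 15.495700 − 7 = 8.495700
sin φ = h / L = 8.495700 / 93 = 0.09135162
φ = arcsin(0.09135162) = 5.241369°

5.2414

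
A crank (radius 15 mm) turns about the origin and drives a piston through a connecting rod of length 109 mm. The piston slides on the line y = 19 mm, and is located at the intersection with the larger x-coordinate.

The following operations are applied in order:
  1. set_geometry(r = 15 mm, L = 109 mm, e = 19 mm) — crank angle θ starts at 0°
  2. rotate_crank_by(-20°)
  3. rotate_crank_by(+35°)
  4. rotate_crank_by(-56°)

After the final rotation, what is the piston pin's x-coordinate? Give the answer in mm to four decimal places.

116.4358

set_geometry: r = 15 mm, L = 109 mm, e = 19 mm; θ ← 0°
rotate_crank_by(-20°): θ ← 0° -20° = -20°
rotate_crank_by(+35°): θ ← -20° +35° = 15°
rotate_crank_by(-56°): θ ← 15° -56° = -41°
crank pin P = (r cos θ, r sin θ) = (11.320644, -9.840885)
h = r sin θ − e = -9.840885 − 19 = -28.840885
x = r cos θ + √(L² − h²) = 11.320644 + √(11881.0 − 831.7967) = 11.320644 + 105.115191 = 116.435834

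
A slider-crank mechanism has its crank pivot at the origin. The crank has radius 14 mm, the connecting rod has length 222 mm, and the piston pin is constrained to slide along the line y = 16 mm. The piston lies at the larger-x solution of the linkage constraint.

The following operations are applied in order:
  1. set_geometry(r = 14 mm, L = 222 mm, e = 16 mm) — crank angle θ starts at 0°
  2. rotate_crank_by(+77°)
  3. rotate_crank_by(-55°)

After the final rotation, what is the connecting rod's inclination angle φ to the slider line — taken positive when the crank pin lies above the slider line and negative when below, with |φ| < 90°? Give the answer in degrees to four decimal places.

-2.7770

set_geometry: r = 14 mm, L = 222 mm, e = 16 mm; θ ← 0°
rotate_crank_by(+77°): θ ← 0° +77° = 77°
rotate_crank_by(-55°): θ ← 77° -55° = 22°
crank pin P = (r cos θ, r sin θ) = (12.980574, 5.244492)
h = r sin θ − e = 5.244492 − 16 = -10.755508
sin φ = h / L = -10.755508 / 222 = -0.04844823
φ = arcsin(-0.04844823) = -2.776966°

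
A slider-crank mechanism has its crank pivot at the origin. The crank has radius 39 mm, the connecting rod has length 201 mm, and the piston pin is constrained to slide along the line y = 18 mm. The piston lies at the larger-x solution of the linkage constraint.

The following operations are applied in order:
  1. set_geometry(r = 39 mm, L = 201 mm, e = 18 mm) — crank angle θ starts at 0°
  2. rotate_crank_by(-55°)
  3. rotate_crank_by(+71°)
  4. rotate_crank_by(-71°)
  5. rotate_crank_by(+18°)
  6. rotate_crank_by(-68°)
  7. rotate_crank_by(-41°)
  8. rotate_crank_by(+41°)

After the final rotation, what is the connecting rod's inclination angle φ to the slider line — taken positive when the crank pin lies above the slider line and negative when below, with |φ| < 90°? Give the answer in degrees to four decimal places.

set_geometry: r = 39 mm, L = 201 mm, e = 18 mm; θ ← 0°
rotate_crank_by(-55°): θ ← 0° -55° = -55°
rotate_crank_by(+71°): θ ← -55° +71° = 16°
rotate_crank_by(-71°): θ ← 16° -71° = -55°
rotate_crank_by(+18°): θ ← -55° +18° = -37°
rotate_crank_by(-68°): θ ← -37° -68° = -105°
rotate_crank_by(-41°): θ ← -105° -41° = -146°
rotate_crank_by(+41°): θ ← -146° +41° = -105°
crank pin P = (r cos θ, r sin θ) = (-10.093943, -37.671107)
h = r sin θ − e = -37.671107 − 18 = -55.671107
sin φ = h / L = -55.671107 / 201 = -0.27697068
φ = arcsin(-0.27697068) = -16.079488°

-16.0795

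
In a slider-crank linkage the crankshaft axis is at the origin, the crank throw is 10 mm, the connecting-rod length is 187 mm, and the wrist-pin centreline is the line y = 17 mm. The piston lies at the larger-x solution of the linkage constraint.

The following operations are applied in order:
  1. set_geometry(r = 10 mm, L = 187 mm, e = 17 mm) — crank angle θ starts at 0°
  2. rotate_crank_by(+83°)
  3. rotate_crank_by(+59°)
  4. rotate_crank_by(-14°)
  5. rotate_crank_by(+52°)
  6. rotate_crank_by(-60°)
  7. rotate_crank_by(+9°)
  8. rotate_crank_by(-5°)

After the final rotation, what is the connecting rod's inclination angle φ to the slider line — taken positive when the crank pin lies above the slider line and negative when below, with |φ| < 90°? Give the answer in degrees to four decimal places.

set_geometry: r = 10 mm, L = 187 mm, e = 17 mm; θ ← 0°
rotate_crank_by(+83°): θ ← 0° +83° = 83°
rotate_crank_by(+59°): θ ← 83° +59° = 142°
rotate_crank_by(-14°): θ ← 142° -14° = 128°
rotate_crank_by(+52°): θ ← 128° +52° = 180°
rotate_crank_by(-60°): θ ← 180° -60° = 120°
rotate_crank_by(+9°): θ ← 120° +9° = 129°
rotate_crank_by(-5°): θ ← 129° -5° = 124°
crank pin P = (r cos θ, r sin θ) = (-5.591929, 8.290376)
h = r sin θ − e = 8.290376 − 17 = -8.709624
sin φ = h / L = -8.709624 / 187 = -0.04657553
φ = arcsin(-0.04657553) = -2.669547°

-2.6695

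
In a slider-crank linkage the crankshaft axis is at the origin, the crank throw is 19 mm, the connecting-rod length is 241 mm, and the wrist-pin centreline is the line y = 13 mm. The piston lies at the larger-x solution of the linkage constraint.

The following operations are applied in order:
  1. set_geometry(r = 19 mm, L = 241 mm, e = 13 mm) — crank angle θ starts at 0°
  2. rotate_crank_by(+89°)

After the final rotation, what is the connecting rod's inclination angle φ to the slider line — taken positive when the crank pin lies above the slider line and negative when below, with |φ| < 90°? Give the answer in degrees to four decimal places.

set_geometry: r = 19 mm, L = 241 mm, e = 13 mm; θ ← 0°
rotate_crank_by(+89°): θ ← 0° +89° = 89°
crank pin P = (r cos θ, r sin θ) = (0.331596, 18.997106)
h = r sin θ − e = 18.997106 − 13 = 5.997106
sin φ = h / L = 5.997106 / 241 = 0.02488426
φ = arcsin(0.02488426) = 1.425910°

1.4259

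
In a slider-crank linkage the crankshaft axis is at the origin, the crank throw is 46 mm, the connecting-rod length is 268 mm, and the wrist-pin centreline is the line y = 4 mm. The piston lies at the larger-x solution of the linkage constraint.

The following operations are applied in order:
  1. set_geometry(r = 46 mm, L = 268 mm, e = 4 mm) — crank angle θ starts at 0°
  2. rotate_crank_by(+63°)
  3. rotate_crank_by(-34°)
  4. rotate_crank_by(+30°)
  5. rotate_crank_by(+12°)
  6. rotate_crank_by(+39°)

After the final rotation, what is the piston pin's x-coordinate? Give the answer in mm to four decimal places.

249.3809

set_geometry: r = 46 mm, L = 268 mm, e = 4 mm; θ ← 0°
rotate_crank_by(+63°): θ ← 0° +63° = 63°
rotate_crank_by(-34°): θ ← 63° -34° = 29°
rotate_crank_by(+30°): θ ← 29° +30° = 59°
rotate_crank_by(+12°): θ ← 59° +12° = 71°
rotate_crank_by(+39°): θ ← 71° +39° = 110°
crank pin P = (r cos θ, r sin θ) = (-15.732927, 43.225861)
h = r sin θ − e = 43.225861 − 4 = 39.225861
x = r cos θ + √(L² − h²) = -15.732927 + √(71824.0 − 1538.6681) = -15.732927 + 265.113809 = 249.380883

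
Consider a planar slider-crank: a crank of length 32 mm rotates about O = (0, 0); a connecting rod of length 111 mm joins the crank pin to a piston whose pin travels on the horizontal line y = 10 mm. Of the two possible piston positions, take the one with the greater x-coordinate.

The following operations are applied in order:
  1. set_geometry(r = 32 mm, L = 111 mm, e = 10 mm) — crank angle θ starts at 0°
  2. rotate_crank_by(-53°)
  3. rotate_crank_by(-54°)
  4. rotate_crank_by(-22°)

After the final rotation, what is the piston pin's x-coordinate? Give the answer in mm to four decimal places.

85.2428

set_geometry: r = 32 mm, L = 111 mm, e = 10 mm; θ ← 0°
rotate_crank_by(-53°): θ ← 0° -53° = -53°
rotate_crank_by(-54°): θ ← -53° -54° = -107°
rotate_crank_by(-22°): θ ← -107° -22° = -129°
crank pin P = (r cos θ, r sin θ) = (-20.138253, -24.868671)
h = r sin θ − e = -24.868671 − 10 = -34.868671
x = r cos θ + √(L² − h²) = -20.138253 + √(12321.0 − 1215.8242) = -20.138253 + 105.381098 = 85.242845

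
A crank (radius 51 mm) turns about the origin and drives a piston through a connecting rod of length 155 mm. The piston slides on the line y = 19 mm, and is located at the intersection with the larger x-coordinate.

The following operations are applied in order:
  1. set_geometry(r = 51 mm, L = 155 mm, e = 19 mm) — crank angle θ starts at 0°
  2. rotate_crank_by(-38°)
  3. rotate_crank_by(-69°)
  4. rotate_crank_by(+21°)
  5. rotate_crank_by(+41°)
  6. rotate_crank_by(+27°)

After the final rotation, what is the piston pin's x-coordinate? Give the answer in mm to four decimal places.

199.5560

set_geometry: r = 51 mm, L = 155 mm, e = 19 mm; θ ← 0°
rotate_crank_by(-38°): θ ← 0° -38° = -38°
rotate_crank_by(-69°): θ ← -38° -69° = -107°
rotate_crank_by(+21°): θ ← -107° +21° = -86°
rotate_crank_by(+41°): θ ← -86° +41° = -45°
rotate_crank_by(+27°): θ ← -45° +27° = -18°
crank pin P = (r cos θ, r sin θ) = (48.503882, -15.759867)
h = r sin θ − e = -15.759867 − 19 = -34.759867
x = r cos θ + √(L² − h²) = 48.503882 + √(24025.0 − 1208.2483) = 48.503882 + 151.052149 = 199.556031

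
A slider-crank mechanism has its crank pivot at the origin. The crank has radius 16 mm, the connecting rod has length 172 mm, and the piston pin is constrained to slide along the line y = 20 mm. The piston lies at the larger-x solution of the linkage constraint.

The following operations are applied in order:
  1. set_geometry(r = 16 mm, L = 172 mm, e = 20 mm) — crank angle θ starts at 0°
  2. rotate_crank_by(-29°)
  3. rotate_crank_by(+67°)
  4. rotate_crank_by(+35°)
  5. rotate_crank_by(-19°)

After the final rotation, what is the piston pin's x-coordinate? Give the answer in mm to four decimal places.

181.2598

set_geometry: r = 16 mm, L = 172 mm, e = 20 mm; θ ← 0°
rotate_crank_by(-29°): θ ← 0° -29° = -29°
rotate_crank_by(+67°): θ ← -29° +67° = 38°
rotate_crank_by(+35°): θ ← 38° +35° = 73°
rotate_crank_by(-19°): θ ← 73° -19° = 54°
crank pin P = (r cos θ, r sin θ) = (9.404564, 12.944272)
h = r sin θ − e = 12.944272 − 20 = -7.055728
x = r cos θ + √(L² − h²) = 9.404564 + √(29584.0 − 49.7833) = 9.404564 + 171.855220 = 181.259784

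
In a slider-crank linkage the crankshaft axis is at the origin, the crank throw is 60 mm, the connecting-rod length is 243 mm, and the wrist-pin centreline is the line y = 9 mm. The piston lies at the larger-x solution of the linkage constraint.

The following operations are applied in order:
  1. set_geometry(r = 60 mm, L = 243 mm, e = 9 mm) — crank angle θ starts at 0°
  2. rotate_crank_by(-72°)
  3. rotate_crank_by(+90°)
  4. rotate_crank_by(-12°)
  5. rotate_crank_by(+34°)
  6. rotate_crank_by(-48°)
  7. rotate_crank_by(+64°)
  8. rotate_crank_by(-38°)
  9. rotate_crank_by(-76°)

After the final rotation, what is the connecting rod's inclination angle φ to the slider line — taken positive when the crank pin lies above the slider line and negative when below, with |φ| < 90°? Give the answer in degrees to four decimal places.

set_geometry: r = 60 mm, L = 243 mm, e = 9 mm; θ ← 0°
rotate_crank_by(-72°): θ ← 0° -72° = -72°
rotate_crank_by(+90°): θ ← -72° +90° = 18°
rotate_crank_by(-12°): θ ← 18° -12° = 6°
rotate_crank_by(+34°): θ ← 6° +34° = 40°
rotate_crank_by(-48°): θ ← 40° -48° = -8°
rotate_crank_by(+64°): θ ← -8° +64° = 56°
rotate_crank_by(-38°): θ ← 56° -38° = 18°
rotate_crank_by(-76°): θ ← 18° -76° = -58°
crank pin P = (r cos θ, r sin θ) = (31.795156, -50.882886)
h = r sin θ − e = -50.882886 − 9 = -59.882886
sin φ = h / L = -59.882886 / 243 = -0.24643163
φ = arcsin(-0.24643163) = -14.266454°

-14.2665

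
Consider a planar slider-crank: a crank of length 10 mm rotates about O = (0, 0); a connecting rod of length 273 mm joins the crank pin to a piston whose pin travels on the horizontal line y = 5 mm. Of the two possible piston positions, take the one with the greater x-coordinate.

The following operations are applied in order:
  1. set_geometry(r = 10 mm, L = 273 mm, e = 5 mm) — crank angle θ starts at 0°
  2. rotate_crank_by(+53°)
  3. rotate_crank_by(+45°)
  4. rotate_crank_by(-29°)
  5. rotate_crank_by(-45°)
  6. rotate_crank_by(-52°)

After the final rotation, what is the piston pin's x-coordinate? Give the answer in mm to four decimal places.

281.6573

set_geometry: r = 10 mm, L = 273 mm, e = 5 mm; θ ← 0°
rotate_crank_by(+53°): θ ← 0° +53° = 53°
rotate_crank_by(+45°): θ ← 53° +45° = 98°
rotate_crank_by(-29°): θ ← 98° -29° = 69°
rotate_crank_by(-45°): θ ← 69° -45° = 24°
rotate_crank_by(-52°): θ ← 24° -52° = -28°
crank pin P = (r cos θ, r sin θ) = (8.829476, -4.694716)
h = r sin θ − e = -4.694716 − 5 = -9.694716
x = r cos θ + √(L² − h²) = 8.829476 + √(74529.0 − 93.9875) = 8.829476 + 272.827807 = 281.657283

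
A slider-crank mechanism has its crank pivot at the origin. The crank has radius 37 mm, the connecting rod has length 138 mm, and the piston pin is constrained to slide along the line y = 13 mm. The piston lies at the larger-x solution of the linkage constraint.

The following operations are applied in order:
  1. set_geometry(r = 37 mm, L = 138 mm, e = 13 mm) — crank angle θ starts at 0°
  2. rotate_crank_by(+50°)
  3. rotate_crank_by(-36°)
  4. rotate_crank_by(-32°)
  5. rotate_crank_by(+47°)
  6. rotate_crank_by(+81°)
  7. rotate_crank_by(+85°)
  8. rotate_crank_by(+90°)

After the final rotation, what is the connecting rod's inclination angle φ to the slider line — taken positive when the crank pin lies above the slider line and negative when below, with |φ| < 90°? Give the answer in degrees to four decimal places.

set_geometry: r = 37 mm, L = 138 mm, e = 13 mm; θ ← 0°
rotate_crank_by(+50°): θ ← 0° +50° = 50°
rotate_crank_by(-36°): θ ← 50° -36° = 14°
rotate_crank_by(-32°): θ ← 14° -32° = -18°
rotate_crank_by(+47°): θ ← -18° +47° = 29°
rotate_crank_by(+81°): θ ← 29° +81° = 110°
rotate_crank_by(+85°): θ ← 110° +85° = 195°
rotate_crank_by(+90°): θ ← 195° +90° = 285°
crank pin P = (r cos θ, r sin θ) = (9.576305, -35.739256)
h = r sin θ − e = -35.739256 − 13 = -48.739256
sin φ = h / L = -48.739256 / 138 = -0.35318301
φ = arcsin(-0.35318301) = -20.682126°

-20.6821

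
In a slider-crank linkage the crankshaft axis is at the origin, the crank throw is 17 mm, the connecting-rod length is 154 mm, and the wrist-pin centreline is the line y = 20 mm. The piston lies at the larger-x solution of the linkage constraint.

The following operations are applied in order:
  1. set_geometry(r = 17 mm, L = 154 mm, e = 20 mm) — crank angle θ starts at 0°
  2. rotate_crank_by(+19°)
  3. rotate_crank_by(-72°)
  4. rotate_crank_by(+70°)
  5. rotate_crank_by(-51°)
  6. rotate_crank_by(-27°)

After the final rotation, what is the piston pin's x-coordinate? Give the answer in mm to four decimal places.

158.2424

set_geometry: r = 17 mm, L = 154 mm, e = 20 mm; θ ← 0°
rotate_crank_by(+19°): θ ← 0° +19° = 19°
rotate_crank_by(-72°): θ ← 19° -72° = -53°
rotate_crank_by(+70°): θ ← -53° +70° = 17°
rotate_crank_by(-51°): θ ← 17° -51° = -34°
rotate_crank_by(-27°): θ ← -34° -27° = -61°
crank pin P = (r cos θ, r sin θ) = (8.241764, -14.868535)
h = r sin θ − e = -14.868535 − 20 = -34.868535
x = r cos θ + √(L² − h²) = 8.241764 + √(23716.0 − 1215.8147) = 8.241764 + 150.000618 = 158.242381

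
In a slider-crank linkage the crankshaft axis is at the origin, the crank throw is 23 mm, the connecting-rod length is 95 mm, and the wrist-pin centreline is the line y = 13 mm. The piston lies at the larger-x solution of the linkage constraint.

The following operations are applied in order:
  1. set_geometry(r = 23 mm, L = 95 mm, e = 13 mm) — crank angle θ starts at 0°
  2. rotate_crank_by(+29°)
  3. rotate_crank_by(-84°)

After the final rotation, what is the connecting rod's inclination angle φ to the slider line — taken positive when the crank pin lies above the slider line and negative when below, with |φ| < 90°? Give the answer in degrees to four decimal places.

set_geometry: r = 23 mm, L = 95 mm, e = 13 mm; θ ← 0°
rotate_crank_by(+29°): θ ← 0° +29° = 29°
rotate_crank_by(-84°): θ ← 29° -84° = -55°
crank pin P = (r cos θ, r sin θ) = (13.192258, -18.840497)
h = r sin θ − e = -18.840497 − 13 = -31.840497
sin φ = h / L = -31.840497 / 95 = -0.33516313
φ = arcsin(-0.33516313) = -19.582458°

-19.5825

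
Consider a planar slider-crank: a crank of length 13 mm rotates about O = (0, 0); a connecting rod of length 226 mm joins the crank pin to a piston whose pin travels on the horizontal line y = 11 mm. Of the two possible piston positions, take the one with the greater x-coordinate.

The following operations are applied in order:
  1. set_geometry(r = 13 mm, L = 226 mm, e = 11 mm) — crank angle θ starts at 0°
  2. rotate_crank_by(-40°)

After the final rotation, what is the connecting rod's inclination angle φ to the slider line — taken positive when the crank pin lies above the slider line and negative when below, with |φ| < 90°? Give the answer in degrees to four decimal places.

-4.9132

set_geometry: r = 13 mm, L = 226 mm, e = 11 mm; θ ← 0°
rotate_crank_by(-40°): θ ← 0° -40° = -40°
crank pin P = (r cos θ, r sin θ) = (9.958578, -8.356239)
h = r sin θ − e = -8.356239 − 11 = -19.356239
sin φ = h / L = -19.356239 / 226 = -0.08564707
φ = arcsin(-0.08564707) = -4.913235°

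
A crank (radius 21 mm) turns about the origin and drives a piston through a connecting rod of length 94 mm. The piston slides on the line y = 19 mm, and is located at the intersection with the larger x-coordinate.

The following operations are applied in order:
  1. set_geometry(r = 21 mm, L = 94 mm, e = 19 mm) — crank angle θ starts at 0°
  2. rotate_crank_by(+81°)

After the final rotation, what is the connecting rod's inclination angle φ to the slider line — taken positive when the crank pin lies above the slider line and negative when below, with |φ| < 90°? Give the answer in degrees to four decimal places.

set_geometry: r = 21 mm, L = 94 mm, e = 19 mm; θ ← 0°
rotate_crank_by(+81°): θ ← 0° +81° = 81°
crank pin P = (r cos θ, r sin θ) = (3.285124, 20.741455)
h = r sin θ − e = 20.741455 − 19 = 1.741455
sin φ = h / L = 1.741455 / 94 = 0.01852612
φ = arcsin(0.01852612) = 1.061529°

1.0615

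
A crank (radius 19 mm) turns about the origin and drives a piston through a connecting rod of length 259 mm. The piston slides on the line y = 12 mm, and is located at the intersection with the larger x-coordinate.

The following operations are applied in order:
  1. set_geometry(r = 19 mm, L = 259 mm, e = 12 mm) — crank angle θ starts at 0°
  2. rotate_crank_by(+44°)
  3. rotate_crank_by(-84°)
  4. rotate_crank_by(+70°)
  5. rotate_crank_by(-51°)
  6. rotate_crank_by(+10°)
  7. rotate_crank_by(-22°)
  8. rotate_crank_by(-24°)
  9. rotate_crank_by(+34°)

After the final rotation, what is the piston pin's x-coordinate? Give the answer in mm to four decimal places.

275.7602

set_geometry: r = 19 mm, L = 259 mm, e = 12 mm; θ ← 0°
rotate_crank_by(+44°): θ ← 0° +44° = 44°
rotate_crank_by(-84°): θ ← 44° -84° = -40°
rotate_crank_by(+70°): θ ← -40° +70° = 30°
rotate_crank_by(-51°): θ ← 30° -51° = -21°
rotate_crank_by(+10°): θ ← -21° +10° = -11°
rotate_crank_by(-22°): θ ← -11° -22° = -33°
rotate_crank_by(-24°): θ ← -33° -24° = -57°
rotate_crank_by(+34°): θ ← -57° +34° = -23°
crank pin P = (r cos θ, r sin θ) = (17.489592, -7.423891)
h = r sin θ − e = -7.423891 − 12 = -19.423891
x = r cos θ + √(L² − h²) = 17.489592 + √(67081.0 − 377.2876) = 17.489592 + 258.270619 = 275.760211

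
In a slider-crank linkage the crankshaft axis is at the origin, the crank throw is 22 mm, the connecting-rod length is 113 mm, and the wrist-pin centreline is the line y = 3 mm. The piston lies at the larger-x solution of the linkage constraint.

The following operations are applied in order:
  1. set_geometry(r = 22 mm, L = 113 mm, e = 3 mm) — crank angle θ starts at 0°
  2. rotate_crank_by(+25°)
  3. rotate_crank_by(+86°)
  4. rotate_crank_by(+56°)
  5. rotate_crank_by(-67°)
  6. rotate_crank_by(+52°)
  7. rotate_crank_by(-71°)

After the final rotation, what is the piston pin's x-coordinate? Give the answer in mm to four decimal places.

114.8786

set_geometry: r = 22 mm, L = 113 mm, e = 3 mm; θ ← 0°
rotate_crank_by(+25°): θ ← 0° +25° = 25°
rotate_crank_by(+86°): θ ← 25° +86° = 111°
rotate_crank_by(+56°): θ ← 111° +56° = 167°
rotate_crank_by(-67°): θ ← 167° -67° = 100°
rotate_crank_by(+52°): θ ← 100° +52° = 152°
rotate_crank_by(-71°): θ ← 152° -71° = 81°
crank pin P = (r cos θ, r sin θ) = (3.441558, 21.729143)
h = r sin θ − e = 21.729143 − 3 = 18.729143
x = r cos θ + √(L² − h²) = 3.441558 + √(12769.0 − 350.7808) = 3.441558 + 111.437064 = 114.878622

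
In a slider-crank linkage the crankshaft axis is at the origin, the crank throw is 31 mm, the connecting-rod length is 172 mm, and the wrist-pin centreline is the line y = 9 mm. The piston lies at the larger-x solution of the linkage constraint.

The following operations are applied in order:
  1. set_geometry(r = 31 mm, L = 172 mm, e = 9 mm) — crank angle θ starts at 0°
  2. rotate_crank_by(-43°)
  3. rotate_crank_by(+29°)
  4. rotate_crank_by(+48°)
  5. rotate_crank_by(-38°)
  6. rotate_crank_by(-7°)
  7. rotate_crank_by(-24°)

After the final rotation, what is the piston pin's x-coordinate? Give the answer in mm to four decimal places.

195.2960

set_geometry: r = 31 mm, L = 172 mm, e = 9 mm; θ ← 0°
rotate_crank_by(-43°): θ ← 0° -43° = -43°
rotate_crank_by(+29°): θ ← -43° +29° = -14°
rotate_crank_by(+48°): θ ← -14° +48° = 34°
rotate_crank_by(-38°): θ ← 34° -38° = -4°
rotate_crank_by(-7°): θ ← -4° -7° = -11°
rotate_crank_by(-24°): θ ← -11° -24° = -35°
crank pin P = (r cos θ, r sin θ) = (25.393713, -17.780870)
h = r sin θ − e = -17.780870 − 9 = -26.780870
x = r cos θ + √(L² − h²) = 25.393713 + √(29584.0 − 717.2150) = 25.393713 + 169.902281 = 195.295994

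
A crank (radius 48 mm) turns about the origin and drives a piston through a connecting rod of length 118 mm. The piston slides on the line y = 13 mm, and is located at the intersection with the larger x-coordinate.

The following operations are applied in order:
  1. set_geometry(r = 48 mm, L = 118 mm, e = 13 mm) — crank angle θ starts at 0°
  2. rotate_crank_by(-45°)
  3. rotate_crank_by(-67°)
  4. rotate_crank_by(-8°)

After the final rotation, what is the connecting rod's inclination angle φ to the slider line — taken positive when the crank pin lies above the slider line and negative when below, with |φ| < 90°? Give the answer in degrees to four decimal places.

set_geometry: r = 48 mm, L = 118 mm, e = 13 mm; θ ← 0°
rotate_crank_by(-45°): θ ← 0° -45° = -45°
rotate_crank_by(-67°): θ ← -45° -67° = -112°
rotate_crank_by(-8°): θ ← -112° -8° = -120°
crank pin P = (r cos θ, r sin θ) = (-24.000000, -41.569219)
h = r sin θ − e = -41.569219 − 13 = -54.569219
sin φ = h / L = -54.569219 / 118 = -0.46245101
φ = arcsin(-0.46245101) = -27.545380°

-27.5454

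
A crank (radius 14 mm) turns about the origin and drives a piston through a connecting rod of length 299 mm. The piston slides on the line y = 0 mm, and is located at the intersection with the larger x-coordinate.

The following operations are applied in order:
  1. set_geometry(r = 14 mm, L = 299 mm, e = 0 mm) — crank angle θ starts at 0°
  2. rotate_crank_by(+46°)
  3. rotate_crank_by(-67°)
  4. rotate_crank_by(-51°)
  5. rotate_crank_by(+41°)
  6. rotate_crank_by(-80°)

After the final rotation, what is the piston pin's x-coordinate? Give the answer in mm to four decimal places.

set_geometry: r = 14 mm, L = 299 mm, e = 0 mm; θ ← 0°
rotate_crank_by(+46°): θ ← 0° +46° = 46°
rotate_crank_by(-67°): θ ← 46° -67° = -21°
rotate_crank_by(-51°): θ ← -21° -51° = -72°
rotate_crank_by(+41°): θ ← -72° +41° = -31°
rotate_crank_by(-80°): θ ← -31° -80° = -111°
crank pin P = (r cos θ, r sin θ) = (-5.017151, -13.070126)
h = r sin θ − e = -13.070126 − 0 = -13.070126
x = r cos θ + √(L² − h²) = -5.017151 + √(89401.0 − 170.8282) = -5.017151 + 298.714198 = 293.697046

293.6970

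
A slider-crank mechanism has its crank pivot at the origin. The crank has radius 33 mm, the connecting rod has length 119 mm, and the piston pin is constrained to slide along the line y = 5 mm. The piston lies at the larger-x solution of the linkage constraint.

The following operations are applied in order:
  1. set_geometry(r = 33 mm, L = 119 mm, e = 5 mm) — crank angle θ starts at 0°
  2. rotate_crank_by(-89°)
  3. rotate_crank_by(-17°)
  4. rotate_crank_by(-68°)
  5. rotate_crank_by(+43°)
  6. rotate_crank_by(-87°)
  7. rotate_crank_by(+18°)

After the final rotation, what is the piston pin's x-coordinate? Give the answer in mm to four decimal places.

set_geometry: r = 33 mm, L = 119 mm, e = 5 mm; θ ← 0°
rotate_crank_by(-89°): θ ← 0° -89° = -89°
rotate_crank_by(-17°): θ ← -89° -17° = -106°
rotate_crank_by(-68°): θ ← -106° -68° = -174°
rotate_crank_by(+43°): θ ← -174° +43° = -131°
rotate_crank_by(-87°): θ ← -131° -87° = -218°
rotate_crank_by(+18°): θ ← -218° +18° = -200°
crank pin P = (r cos θ, r sin θ) = (-31.009856, 11.286665)
h = r sin θ − e = 11.286665 − 5 = 6.286665
x = r cos θ + √(L² − h²) = -31.009856 + √(14161.0 − 39.5222) = -31.009856 + 118.833825 = 87.823968

87.8240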